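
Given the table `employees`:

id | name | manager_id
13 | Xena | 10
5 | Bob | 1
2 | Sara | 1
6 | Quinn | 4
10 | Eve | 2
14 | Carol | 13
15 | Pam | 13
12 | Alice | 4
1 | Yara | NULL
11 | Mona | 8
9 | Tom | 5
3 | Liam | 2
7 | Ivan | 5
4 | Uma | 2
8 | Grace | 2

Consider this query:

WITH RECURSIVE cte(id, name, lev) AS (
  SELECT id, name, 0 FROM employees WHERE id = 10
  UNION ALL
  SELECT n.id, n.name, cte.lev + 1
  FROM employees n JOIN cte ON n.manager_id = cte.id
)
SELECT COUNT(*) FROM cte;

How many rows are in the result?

Base: id=10 (Eve) at lev 0.
Iteration 1: rows with manager_id in {10} -> Xena (id 13, lev 1).
Iteration 2: rows with manager_id in {13} -> Carol (id 14, lev 2), Pam (id 15, lev 2).
Iteration 3: no rows with manager_id in {14,15}; recursion stops.
Total rows emitted: 4.

4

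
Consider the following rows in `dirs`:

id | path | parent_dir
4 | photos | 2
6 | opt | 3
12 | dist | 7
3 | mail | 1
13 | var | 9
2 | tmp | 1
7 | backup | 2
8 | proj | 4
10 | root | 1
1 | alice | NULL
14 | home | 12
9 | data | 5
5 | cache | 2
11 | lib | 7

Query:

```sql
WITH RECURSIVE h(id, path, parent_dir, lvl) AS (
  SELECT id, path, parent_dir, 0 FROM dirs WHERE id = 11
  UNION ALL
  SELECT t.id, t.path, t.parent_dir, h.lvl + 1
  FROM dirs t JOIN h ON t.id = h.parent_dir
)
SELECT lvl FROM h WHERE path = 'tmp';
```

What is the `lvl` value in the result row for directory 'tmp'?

Base: id=11 (lib), parent_dir=7, lvl 0.
Iteration 1: join on id=7 -> backup (id 7, parent_dir=2, lvl 1).
Iteration 2: join on id=2 -> tmp (id 2, parent_dir=1, lvl 2).
Iteration 3: join on id=1 -> alice (id 1, parent_dir=NULL, lvl 3).
Iteration 4: parent_dir is NULL; no match; recursion stops.

2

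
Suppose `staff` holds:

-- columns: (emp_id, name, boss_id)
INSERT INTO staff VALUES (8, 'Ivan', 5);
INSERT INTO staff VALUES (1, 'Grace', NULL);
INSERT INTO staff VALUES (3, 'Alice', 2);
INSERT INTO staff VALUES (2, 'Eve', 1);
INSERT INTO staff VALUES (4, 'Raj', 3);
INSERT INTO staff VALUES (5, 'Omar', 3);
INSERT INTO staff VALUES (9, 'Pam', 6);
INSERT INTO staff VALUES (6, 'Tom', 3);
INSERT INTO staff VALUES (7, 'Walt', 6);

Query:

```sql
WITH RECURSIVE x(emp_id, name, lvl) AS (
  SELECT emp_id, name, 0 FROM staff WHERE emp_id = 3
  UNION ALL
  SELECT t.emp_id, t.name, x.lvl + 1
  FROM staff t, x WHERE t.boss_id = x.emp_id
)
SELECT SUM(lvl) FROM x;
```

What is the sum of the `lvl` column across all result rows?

9

Base: emp_id=3 (Alice) at lvl 0.
Iteration 1: rows with boss_id in {3} -> Raj (id 4, lvl 1), Omar (id 5, lvl 1), Tom (id 6, lvl 1).
Iteration 2: rows with boss_id in {4,5,6} -> Walt (id 7, lvl 2), Ivan (id 8, lvl 2), Pam (id 9, lvl 2).
Iteration 3: no rows with boss_id in {7,8,9}; recursion stops.
SUM(lvl) = 0 + 1 + 1 + 1 + 2 + 2 + 2 = 9.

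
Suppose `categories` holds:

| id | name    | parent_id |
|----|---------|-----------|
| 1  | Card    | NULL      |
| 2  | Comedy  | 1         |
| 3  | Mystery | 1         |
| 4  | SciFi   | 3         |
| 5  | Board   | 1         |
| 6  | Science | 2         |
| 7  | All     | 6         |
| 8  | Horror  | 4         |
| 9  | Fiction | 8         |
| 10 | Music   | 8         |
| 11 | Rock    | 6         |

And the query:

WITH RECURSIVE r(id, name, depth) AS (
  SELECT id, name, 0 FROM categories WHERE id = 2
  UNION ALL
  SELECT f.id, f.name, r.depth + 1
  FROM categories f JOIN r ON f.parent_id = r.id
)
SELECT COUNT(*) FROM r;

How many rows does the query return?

4

Base: id=2 (Comedy) at depth 0.
Iteration 1: rows with parent_id in {2} -> Science (id 6, depth 1).
Iteration 2: rows with parent_id in {6} -> All (id 7, depth 2), Rock (id 11, depth 2).
Iteration 3: no rows with parent_id in {7,11}; recursion stops.
Total rows emitted: 4.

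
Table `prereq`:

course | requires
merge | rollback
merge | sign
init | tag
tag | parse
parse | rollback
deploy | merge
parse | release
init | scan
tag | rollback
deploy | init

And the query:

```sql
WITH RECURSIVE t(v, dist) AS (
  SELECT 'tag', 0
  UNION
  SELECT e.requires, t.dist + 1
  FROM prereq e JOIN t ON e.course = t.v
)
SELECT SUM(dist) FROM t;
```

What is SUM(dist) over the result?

6

Base: (tag, dist=0).
Iteration 1: edges from {tag} -> (parse, dist=1), (rollback, dist=1).
Iteration 2: edges from {parse,rollback} -> (release, dist=2), (rollback, dist=2).
Iteration 3: no outgoing edges from {release,rollback}; recursion stops.
SUM(dist) = 0 + 1 + 1 + 2 + 2 = 6.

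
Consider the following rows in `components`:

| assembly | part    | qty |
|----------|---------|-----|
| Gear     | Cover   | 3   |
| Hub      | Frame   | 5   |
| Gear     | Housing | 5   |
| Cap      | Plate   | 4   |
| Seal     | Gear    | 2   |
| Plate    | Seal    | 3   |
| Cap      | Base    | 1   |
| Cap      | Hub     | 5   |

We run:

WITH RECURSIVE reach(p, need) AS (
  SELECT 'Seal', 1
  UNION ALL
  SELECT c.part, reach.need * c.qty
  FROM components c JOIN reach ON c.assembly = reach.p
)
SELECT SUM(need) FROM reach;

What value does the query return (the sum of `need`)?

Base: (Seal, need=1).
Iteration 1: components of {Seal} -> Gear = 1*2 = 2.
Iteration 2: components of {Gear} -> Cover = 2*3 = 6, Housing = 2*5 = 10.
Iteration 3: no further components; recursion stops.
SUM(need) = 1 + 2 + 10 + 6 = 19.

19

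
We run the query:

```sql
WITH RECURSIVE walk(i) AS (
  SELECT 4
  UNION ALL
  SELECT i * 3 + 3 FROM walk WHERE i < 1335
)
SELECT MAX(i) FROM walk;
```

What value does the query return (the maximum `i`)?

Base: i=4.
Iteration 1: 4 < 1335 holds -> i = 4 * 3 + 3 = 15.
Iteration 2: 15 < 1335 holds -> i = 15 * 3 + 3 = 48.
Iteration 3: 48 < 1335 holds -> i = 48 * 3 + 3 = 147.
Iteration 4: 147 < 1335 holds -> i = 147 * 3 + 3 = 444.
Iteration 5: 444 < 1335 holds -> i = 444 * 3 + 3 = 1335.
Iteration 6: 1335 < 1335 fails; recursion stops.
i values: 4, 15, 48, 147, 444, 1335; the maximum is 1335.

1335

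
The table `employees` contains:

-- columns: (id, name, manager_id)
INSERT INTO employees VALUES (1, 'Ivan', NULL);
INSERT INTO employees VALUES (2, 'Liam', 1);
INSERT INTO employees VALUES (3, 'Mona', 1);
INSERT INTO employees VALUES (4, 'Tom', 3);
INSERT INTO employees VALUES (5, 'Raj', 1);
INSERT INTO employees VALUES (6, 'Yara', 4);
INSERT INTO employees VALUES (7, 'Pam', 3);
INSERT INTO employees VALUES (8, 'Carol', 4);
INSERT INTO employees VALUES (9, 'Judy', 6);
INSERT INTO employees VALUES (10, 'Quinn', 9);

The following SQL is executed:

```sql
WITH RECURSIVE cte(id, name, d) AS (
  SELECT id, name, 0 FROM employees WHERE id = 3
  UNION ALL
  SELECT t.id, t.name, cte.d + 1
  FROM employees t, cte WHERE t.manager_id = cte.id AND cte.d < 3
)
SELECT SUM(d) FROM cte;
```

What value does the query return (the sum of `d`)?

9

Base: id=3 (Mona) at d 0.
Iteration 1: rows with manager_id in {3} -> Tom (id 4, d 1), Pam (id 7, d 1).
Iteration 2: rows with manager_id in {4,7} -> Yara (id 6, d 2), Carol (id 8, d 2).
Iteration 3: rows with manager_id in {6,8} -> Judy (id 9, d 3).
Iteration 4: d < 3 fails for all current rows; recursion stops.
SUM(d) = 0 + 1 + 1 + 2 + 2 + 3 = 9.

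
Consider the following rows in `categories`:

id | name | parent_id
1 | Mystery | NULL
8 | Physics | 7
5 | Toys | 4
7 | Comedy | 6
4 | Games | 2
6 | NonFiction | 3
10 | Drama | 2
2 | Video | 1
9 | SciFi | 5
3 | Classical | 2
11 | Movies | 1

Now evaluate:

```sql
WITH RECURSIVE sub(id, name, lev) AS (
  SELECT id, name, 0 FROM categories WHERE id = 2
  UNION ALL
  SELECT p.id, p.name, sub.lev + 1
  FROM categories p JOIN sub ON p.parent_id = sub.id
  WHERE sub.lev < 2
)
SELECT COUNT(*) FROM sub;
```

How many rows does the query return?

6

Base: id=2 (Video) at lev 0.
Iteration 1: rows with parent_id in {2} -> Classical (id 3, lev 1), Games (id 4, lev 1), Drama (id 10, lev 1).
Iteration 2: rows with parent_id in {3,4,10} -> Toys (id 5, lev 2), NonFiction (id 6, lev 2).
Iteration 3: lev < 2 fails for all current rows; recursion stops.
Total rows emitted: 6.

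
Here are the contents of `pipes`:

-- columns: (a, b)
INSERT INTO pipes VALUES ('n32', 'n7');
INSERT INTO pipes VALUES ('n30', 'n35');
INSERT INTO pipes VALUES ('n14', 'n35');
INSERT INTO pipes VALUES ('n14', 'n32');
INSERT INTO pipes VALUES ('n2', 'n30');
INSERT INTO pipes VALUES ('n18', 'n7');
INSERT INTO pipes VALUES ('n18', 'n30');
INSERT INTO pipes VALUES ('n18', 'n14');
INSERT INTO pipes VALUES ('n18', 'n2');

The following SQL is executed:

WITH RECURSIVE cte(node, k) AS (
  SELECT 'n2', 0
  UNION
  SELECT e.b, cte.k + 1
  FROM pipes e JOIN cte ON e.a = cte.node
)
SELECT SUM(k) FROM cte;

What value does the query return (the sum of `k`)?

3

Base: (n2, k=0).
Iteration 1: edges from {n2} -> (n30, k=1).
Iteration 2: edges from {n30} -> (n35, k=2).
Iteration 3: no outgoing edges from {n35}; recursion stops.
SUM(k) = 0 + 1 + 2 = 3.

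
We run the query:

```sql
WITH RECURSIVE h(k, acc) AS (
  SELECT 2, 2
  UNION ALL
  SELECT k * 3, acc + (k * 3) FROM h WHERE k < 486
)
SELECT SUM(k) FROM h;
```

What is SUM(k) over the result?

728

Base: k=2, acc=2.
Iteration 1: 2 < 486 holds -> k = 2 * 3 = 6, acc = 2 + 6 = 8.
Iteration 2: 6 < 486 holds -> k = 6 * 3 = 18, acc = 8 + 18 = 26.
Iteration 3: 18 < 486 holds -> k = 18 * 3 = 54, acc = 26 + 54 = 80.
Iteration 4: 54 < 486 holds -> k = 54 * 3 = 162, acc = 80 + 162 = 242.
Iteration 5: 162 < 486 holds -> k = 162 * 3 = 486, acc = 242 + 486 = 728.
Iteration 6: 486 < 486 fails; recursion stops.
SUM(k) = 2 + 6 + 18 + 54 + 162 + 486 = 728.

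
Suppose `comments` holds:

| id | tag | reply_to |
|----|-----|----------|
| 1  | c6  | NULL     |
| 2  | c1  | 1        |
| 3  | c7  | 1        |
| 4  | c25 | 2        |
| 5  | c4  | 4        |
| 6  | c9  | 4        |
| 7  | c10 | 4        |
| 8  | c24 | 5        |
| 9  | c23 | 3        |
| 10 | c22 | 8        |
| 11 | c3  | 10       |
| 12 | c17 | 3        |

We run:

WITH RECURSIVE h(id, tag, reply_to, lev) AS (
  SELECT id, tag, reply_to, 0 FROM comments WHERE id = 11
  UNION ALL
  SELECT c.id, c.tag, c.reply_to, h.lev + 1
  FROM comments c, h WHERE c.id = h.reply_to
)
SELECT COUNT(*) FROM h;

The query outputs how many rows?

Base: id=11 (c3), reply_to=10, lev 0.
Iteration 1: join on id=10 -> c22 (id 10, reply_to=8, lev 1).
Iteration 2: join on id=8 -> c24 (id 8, reply_to=5, lev 2).
Iteration 3: join on id=5 -> c4 (id 5, reply_to=4, lev 3).
Iteration 4: join on id=4 -> c25 (id 4, reply_to=2, lev 4).
Iteration 5: join on id=2 -> c1 (id 2, reply_to=1, lev 5).
Iteration 6: join on id=1 -> c6 (id 1, reply_to=NULL, lev 6).
Iteration 7: reply_to is NULL; no match; recursion stops.
Total rows emitted: 7.

7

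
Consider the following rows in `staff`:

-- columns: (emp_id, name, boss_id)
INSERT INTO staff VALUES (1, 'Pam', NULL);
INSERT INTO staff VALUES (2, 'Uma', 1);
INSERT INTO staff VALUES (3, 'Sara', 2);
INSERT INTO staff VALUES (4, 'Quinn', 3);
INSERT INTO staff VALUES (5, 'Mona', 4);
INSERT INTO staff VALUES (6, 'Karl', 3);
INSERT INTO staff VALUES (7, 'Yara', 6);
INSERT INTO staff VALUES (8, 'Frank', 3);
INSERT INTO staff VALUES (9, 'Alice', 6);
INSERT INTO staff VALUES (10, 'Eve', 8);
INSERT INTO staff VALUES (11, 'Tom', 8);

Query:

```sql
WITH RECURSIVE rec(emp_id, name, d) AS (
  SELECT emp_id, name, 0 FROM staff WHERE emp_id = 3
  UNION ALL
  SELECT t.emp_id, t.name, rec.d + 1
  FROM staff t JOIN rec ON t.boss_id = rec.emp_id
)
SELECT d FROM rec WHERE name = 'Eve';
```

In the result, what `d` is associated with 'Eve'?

2

Base: emp_id=3 (Sara) at d 0.
Iteration 1: rows with boss_id in {3} -> Quinn (id 4, d 1), Karl (id 6, d 1), Frank (id 8, d 1).
Iteration 2: rows with boss_id in {4,6,8} -> Mona (id 5, d 2), Yara (id 7, d 2), Alice (id 9, d 2), Eve (id 10, d 2), Tom (id 11, d 2).
Iteration 3: no rows with boss_id in {5,7,9,10,11}; recursion stops.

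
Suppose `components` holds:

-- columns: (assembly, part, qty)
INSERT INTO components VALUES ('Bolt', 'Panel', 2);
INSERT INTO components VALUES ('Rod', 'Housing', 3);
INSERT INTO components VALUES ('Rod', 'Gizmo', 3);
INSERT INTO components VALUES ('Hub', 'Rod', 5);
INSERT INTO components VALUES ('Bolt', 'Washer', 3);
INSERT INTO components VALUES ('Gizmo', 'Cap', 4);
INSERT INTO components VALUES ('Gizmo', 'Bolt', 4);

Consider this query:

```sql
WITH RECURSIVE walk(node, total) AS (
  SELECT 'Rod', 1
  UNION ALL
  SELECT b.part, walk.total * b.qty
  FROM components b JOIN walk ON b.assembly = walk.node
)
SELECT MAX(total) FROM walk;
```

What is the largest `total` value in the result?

Base: (Rod, total=1).
Iteration 1: components of {Rod} -> Gizmo = 1*3 = 3, Housing = 1*3 = 3.
Iteration 2: components of {Gizmo,Housing} -> Bolt = 3*4 = 12, Cap = 3*4 = 12.
Iteration 3: components of {Bolt,Cap} -> Panel = 12*2 = 24, Washer = 12*3 = 36.
Iteration 4: no further components; recursion stops.
total values: 1, 3, 3, 12, 12, 24, 36; the maximum is 36.

36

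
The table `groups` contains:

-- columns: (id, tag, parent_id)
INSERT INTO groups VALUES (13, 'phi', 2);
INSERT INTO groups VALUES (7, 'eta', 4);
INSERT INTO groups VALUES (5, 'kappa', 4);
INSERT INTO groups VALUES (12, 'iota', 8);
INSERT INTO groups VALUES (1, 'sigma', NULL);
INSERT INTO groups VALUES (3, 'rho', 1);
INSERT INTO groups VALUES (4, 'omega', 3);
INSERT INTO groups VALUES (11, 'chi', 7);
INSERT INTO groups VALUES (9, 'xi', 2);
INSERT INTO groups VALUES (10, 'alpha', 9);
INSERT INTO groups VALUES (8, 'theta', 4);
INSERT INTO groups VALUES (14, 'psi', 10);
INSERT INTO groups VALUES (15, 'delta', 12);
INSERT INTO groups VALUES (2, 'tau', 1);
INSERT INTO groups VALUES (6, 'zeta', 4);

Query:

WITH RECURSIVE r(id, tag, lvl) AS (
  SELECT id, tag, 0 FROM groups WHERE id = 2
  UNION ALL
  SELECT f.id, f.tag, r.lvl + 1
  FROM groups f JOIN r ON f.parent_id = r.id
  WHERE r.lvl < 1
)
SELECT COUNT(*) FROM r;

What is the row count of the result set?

Base: id=2 (tau) at lvl 0.
Iteration 1: rows with parent_id in {2} -> xi (id 9, lvl 1), phi (id 13, lvl 1).
Iteration 2: lvl < 1 fails for all current rows; recursion stops.
Total rows emitted: 3.

3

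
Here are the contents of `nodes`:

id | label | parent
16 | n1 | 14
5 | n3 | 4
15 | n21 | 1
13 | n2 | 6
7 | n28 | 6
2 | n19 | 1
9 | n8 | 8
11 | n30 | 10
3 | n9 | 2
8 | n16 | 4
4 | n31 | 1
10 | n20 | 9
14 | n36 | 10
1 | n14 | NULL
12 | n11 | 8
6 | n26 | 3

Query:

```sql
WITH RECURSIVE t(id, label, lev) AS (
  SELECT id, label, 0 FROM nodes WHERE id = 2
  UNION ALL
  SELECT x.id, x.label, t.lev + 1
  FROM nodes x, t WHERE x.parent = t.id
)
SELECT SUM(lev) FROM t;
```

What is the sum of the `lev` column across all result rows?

Base: id=2 (n19) at lev 0.
Iteration 1: rows with parent in {2} -> n9 (id 3, lev 1).
Iteration 2: rows with parent in {3} -> n26 (id 6, lev 2).
Iteration 3: rows with parent in {6} -> n28 (id 7, lev 3), n2 (id 13, lev 3).
Iteration 4: no rows with parent in {7,13}; recursion stops.
SUM(lev) = 0 + 1 + 2 + 3 + 3 = 9.

9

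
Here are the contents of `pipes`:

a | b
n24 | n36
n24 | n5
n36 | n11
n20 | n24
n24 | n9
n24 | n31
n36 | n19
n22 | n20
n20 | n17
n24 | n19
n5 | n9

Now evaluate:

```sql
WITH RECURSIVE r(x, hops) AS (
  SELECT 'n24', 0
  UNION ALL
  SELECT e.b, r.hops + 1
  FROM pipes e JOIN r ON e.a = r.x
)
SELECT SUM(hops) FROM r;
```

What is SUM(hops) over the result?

11

Base: (n24, hops=0).
Iteration 1: edges from {n24} -> (n19, hops=1), (n31, hops=1), (n36, hops=1), (n5, hops=1), (n9, hops=1).
Iteration 2: edges from {n19,n31,n36,n5,n9} -> (n11, hops=2), (n19, hops=2), (n9, hops=2).
Iteration 3: no outgoing edges from {n11,n19,n9}; recursion stops.
SUM(hops) = 0 + 1 + 1 + 1 + 1 + 1 + 2 + 2 + 2 = 11.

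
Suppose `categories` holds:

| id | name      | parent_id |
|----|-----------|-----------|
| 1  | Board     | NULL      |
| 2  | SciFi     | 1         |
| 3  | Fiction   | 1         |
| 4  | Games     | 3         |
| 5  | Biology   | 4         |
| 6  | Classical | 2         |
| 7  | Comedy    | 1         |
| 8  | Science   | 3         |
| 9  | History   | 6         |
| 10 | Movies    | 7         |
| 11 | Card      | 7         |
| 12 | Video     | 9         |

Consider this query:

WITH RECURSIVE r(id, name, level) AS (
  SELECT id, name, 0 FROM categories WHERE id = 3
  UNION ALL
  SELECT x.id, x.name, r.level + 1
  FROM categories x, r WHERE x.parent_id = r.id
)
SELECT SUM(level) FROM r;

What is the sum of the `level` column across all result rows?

4

Base: id=3 (Fiction) at level 0.
Iteration 1: rows with parent_id in {3} -> Games (id 4, level 1), Science (id 8, level 1).
Iteration 2: rows with parent_id in {4,8} -> Biology (id 5, level 2).
Iteration 3: no rows with parent_id in {5}; recursion stops.
SUM(level) = 0 + 1 + 1 + 2 = 4.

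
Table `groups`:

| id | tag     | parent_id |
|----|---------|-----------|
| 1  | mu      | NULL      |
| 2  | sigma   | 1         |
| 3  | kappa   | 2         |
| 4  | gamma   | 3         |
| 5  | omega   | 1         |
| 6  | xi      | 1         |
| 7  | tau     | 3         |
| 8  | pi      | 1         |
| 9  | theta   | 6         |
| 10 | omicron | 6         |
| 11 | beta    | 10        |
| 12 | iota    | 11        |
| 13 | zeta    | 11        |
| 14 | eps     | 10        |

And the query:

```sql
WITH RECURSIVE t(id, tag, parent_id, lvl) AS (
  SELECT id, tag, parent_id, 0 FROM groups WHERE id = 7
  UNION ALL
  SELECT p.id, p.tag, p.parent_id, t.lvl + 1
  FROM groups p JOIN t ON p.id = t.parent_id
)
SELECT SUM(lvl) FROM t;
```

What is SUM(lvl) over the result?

Base: id=7 (tau), parent_id=3, lvl 0.
Iteration 1: join on id=3 -> kappa (id 3, parent_id=2, lvl 1).
Iteration 2: join on id=2 -> sigma (id 2, parent_id=1, lvl 2).
Iteration 3: join on id=1 -> mu (id 1, parent_id=NULL, lvl 3).
Iteration 4: parent_id is NULL; no match; recursion stops.
SUM(lvl) = 0 + 1 + 2 + 3 = 6.

6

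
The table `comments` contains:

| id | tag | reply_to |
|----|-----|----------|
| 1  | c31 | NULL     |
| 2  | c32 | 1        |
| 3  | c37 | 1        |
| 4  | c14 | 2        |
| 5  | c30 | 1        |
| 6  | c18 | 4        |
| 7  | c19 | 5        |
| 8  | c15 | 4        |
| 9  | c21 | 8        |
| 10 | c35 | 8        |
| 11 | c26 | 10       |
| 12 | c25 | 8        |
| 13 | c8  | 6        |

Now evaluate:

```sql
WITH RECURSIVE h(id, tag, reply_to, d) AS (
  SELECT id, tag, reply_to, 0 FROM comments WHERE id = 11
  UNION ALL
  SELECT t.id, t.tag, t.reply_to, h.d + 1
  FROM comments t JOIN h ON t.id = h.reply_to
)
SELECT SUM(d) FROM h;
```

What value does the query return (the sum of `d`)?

15

Base: id=11 (c26), reply_to=10, d 0.
Iteration 1: join on id=10 -> c35 (id 10, reply_to=8, d 1).
Iteration 2: join on id=8 -> c15 (id 8, reply_to=4, d 2).
Iteration 3: join on id=4 -> c14 (id 4, reply_to=2, d 3).
Iteration 4: join on id=2 -> c32 (id 2, reply_to=1, d 4).
Iteration 5: join on id=1 -> c31 (id 1, reply_to=NULL, d 5).
Iteration 6: reply_to is NULL; no match; recursion stops.
SUM(d) = 0 + 1 + 2 + 3 + 4 + 5 = 15.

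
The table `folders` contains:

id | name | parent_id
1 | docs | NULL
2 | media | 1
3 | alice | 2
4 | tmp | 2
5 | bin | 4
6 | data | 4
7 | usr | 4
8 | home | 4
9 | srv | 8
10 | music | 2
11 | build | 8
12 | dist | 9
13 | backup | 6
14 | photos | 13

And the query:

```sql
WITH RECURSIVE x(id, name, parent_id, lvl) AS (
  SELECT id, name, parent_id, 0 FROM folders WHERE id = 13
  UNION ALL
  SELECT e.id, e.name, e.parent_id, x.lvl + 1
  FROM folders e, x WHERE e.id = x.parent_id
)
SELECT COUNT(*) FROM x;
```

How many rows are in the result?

Base: id=13 (backup), parent_id=6, lvl 0.
Iteration 1: join on id=6 -> data (id 6, parent_id=4, lvl 1).
Iteration 2: join on id=4 -> tmp (id 4, parent_id=2, lvl 2).
Iteration 3: join on id=2 -> media (id 2, parent_id=1, lvl 3).
Iteration 4: join on id=1 -> docs (id 1, parent_id=NULL, lvl 4).
Iteration 5: parent_id is NULL; no match; recursion stops.
Total rows emitted: 5.

5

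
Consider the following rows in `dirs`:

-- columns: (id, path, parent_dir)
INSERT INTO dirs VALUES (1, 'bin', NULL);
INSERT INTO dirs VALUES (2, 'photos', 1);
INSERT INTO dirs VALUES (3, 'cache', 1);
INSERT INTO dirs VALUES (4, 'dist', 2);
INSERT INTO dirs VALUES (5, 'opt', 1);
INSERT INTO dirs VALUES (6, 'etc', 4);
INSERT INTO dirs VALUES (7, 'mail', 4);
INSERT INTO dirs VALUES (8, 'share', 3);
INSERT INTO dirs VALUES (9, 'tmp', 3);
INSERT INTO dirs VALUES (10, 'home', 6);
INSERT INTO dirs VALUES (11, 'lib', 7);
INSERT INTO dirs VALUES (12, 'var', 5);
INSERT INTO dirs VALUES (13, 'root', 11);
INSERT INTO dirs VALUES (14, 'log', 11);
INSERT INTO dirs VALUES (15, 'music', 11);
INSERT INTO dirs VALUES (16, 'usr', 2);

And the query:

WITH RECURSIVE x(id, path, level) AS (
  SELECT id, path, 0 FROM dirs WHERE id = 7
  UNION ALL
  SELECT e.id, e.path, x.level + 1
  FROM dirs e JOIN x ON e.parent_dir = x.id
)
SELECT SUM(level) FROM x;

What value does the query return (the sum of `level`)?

Base: id=7 (mail) at level 0.
Iteration 1: rows with parent_dir in {7} -> lib (id 11, level 1).
Iteration 2: rows with parent_dir in {11} -> root (id 13, level 2), log (id 14, level 2), music (id 15, level 2).
Iteration 3: no rows with parent_dir in {13,14,15}; recursion stops.
SUM(level) = 0 + 1 + 2 + 2 + 2 = 7.

7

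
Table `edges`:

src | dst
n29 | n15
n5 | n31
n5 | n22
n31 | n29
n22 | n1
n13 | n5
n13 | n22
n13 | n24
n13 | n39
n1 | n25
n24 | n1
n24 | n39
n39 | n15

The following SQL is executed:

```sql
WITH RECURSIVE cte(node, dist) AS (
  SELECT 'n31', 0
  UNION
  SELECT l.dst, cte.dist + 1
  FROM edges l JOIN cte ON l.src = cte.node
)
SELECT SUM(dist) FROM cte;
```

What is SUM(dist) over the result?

Base: (n31, dist=0).
Iteration 1: edges from {n31} -> (n29, dist=1).
Iteration 2: edges from {n29} -> (n15, dist=2).
Iteration 3: no outgoing edges from {n15}; recursion stops.
SUM(dist) = 0 + 1 + 2 = 3.

3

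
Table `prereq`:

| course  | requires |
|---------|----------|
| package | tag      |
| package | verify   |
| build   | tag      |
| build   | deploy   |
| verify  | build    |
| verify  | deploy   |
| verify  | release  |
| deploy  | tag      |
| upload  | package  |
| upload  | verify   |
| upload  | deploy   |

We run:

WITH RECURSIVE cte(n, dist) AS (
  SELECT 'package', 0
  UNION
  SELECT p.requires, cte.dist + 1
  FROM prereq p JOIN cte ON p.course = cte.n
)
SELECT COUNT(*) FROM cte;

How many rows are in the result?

9

Base: (package, dist=0).
Iteration 1: edges from {package} -> (tag, dist=1), (verify, dist=1).
Iteration 2: edges from {tag,verify} -> (build, dist=2), (deploy, dist=2), (release, dist=2).
Iteration 3: edges from {build,deploy,release} -> (deploy, dist=3), (tag, dist=3). [UNION drops 1 duplicate row(s)]
Iteration 4: edges from {deploy,tag} -> (tag, dist=4).
Iteration 5: no outgoing edges from {tag}; recursion stops.
Total rows emitted: 9.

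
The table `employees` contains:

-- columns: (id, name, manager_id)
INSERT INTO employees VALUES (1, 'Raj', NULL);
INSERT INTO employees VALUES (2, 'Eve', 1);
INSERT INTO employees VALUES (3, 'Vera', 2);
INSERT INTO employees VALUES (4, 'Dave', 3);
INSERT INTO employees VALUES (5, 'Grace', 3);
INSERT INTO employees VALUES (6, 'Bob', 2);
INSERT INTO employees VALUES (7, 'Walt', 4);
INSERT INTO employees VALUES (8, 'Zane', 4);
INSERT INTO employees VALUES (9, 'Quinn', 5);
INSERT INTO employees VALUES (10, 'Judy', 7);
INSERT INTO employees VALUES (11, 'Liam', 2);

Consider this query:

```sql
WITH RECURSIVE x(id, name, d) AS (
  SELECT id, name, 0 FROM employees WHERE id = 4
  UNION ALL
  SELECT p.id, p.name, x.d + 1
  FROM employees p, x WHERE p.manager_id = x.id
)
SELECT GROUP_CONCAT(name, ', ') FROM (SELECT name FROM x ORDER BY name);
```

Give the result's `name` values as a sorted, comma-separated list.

Base: id=4 (Dave) at d 0.
Iteration 1: rows with manager_id in {4} -> Walt (id 7, d 1), Zane (id 8, d 1).
Iteration 2: rows with manager_id in {7,8} -> Judy (id 10, d 2).
Iteration 3: no rows with manager_id in {10}; recursion stops.

Dave, Judy, Walt, Zane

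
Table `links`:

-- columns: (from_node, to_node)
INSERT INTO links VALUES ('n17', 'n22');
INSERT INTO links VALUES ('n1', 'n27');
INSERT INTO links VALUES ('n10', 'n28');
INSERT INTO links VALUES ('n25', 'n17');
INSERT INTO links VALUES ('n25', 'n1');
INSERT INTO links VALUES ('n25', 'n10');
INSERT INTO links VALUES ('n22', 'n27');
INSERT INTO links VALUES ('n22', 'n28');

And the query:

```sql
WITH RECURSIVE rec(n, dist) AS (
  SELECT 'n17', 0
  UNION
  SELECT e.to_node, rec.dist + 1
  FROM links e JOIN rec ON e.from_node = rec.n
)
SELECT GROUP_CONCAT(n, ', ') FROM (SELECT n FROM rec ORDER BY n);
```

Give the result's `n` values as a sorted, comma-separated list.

Base: (n17, dist=0).
Iteration 1: edges from {n17} -> (n22, dist=1).
Iteration 2: edges from {n22} -> (n27, dist=2), (n28, dist=2).
Iteration 3: no outgoing edges from {n27,n28}; recursion stops.

n17, n22, n27, n28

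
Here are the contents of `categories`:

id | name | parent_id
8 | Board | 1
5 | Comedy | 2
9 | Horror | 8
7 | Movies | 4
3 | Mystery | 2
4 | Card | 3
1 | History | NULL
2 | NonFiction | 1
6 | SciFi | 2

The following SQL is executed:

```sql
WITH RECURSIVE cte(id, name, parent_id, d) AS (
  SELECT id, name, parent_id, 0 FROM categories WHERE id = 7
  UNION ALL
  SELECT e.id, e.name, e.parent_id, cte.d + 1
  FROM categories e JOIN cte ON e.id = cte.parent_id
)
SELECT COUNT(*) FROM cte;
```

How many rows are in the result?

Base: id=7 (Movies), parent_id=4, d 0.
Iteration 1: join on id=4 -> Card (id 4, parent_id=3, d 1).
Iteration 2: join on id=3 -> Mystery (id 3, parent_id=2, d 2).
Iteration 3: join on id=2 -> NonFiction (id 2, parent_id=1, d 3).
Iteration 4: join on id=1 -> History (id 1, parent_id=NULL, d 4).
Iteration 5: parent_id is NULL; no match; recursion stops.
Total rows emitted: 5.

5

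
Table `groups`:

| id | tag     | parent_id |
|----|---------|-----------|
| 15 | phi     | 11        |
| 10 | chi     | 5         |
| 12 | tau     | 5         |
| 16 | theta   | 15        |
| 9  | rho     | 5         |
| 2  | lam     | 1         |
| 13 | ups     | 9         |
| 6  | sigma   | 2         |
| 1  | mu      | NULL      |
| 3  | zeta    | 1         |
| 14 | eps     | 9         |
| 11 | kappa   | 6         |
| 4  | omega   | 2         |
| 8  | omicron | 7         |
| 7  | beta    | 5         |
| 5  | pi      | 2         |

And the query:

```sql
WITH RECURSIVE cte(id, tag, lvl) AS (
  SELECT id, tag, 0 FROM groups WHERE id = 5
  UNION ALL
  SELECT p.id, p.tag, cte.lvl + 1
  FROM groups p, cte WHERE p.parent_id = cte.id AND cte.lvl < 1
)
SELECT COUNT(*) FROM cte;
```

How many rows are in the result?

5

Base: id=5 (pi) at lvl 0.
Iteration 1: rows with parent_id in {5} -> beta (id 7, lvl 1), rho (id 9, lvl 1), chi (id 10, lvl 1), tau (id 12, lvl 1).
Iteration 2: lvl < 1 fails for all current rows; recursion stops.
Total rows emitted: 5.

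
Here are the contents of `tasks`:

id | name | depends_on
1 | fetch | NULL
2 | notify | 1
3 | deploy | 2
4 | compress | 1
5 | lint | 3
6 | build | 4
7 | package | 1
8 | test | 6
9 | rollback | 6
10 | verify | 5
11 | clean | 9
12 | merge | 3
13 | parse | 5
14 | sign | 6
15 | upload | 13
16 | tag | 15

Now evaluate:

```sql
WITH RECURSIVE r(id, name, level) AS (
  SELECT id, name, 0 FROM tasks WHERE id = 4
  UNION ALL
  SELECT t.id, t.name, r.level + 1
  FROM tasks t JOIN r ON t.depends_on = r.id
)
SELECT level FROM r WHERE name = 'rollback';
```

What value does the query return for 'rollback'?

2

Base: id=4 (compress) at level 0.
Iteration 1: rows with depends_on in {4} -> build (id 6, level 1).
Iteration 2: rows with depends_on in {6} -> test (id 8, level 2), rollback (id 9, level 2), sign (id 14, level 2).
Iteration 3: rows with depends_on in {8,9,14} -> clean (id 11, level 3).
Iteration 4: no rows with depends_on in {11}; recursion stops.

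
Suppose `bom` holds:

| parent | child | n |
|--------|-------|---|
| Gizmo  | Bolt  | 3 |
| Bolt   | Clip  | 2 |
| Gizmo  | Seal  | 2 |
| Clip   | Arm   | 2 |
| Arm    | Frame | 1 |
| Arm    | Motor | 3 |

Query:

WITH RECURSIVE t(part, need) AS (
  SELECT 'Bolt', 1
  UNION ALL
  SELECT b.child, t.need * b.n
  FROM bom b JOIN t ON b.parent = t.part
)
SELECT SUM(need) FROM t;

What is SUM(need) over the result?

Base: (Bolt, need=1).
Iteration 1: components of {Bolt} -> Clip = 1*2 = 2.
Iteration 2: components of {Clip} -> Arm = 2*2 = 4.
Iteration 3: components of {Arm} -> Frame = 4*1 = 4, Motor = 4*3 = 12.
Iteration 4: no further components; recursion stops.
SUM(need) = 1 + 2 + 4 + 4 + 12 = 23.

23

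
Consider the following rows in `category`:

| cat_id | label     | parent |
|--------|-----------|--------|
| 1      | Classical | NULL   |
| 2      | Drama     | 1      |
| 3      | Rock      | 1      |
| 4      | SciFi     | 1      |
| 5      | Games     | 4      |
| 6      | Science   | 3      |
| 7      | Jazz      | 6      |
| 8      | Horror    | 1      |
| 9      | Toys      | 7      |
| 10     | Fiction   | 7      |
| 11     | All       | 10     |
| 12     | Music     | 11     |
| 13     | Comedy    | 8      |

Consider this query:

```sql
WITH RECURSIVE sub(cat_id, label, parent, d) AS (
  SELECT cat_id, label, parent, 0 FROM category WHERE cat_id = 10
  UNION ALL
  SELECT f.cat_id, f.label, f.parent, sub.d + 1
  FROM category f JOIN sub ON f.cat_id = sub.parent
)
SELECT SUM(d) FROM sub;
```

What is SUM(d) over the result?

10

Base: cat_id=10 (Fiction), parent=7, d 0.
Iteration 1: join on cat_id=7 -> Jazz (id 7, parent=6, d 1).
Iteration 2: join on cat_id=6 -> Science (id 6, parent=3, d 2).
Iteration 3: join on cat_id=3 -> Rock (id 3, parent=1, d 3).
Iteration 4: join on cat_id=1 -> Classical (id 1, parent=NULL, d 4).
Iteration 5: parent is NULL; no match; recursion stops.
SUM(d) = 0 + 1 + 2 + 3 + 4 = 10.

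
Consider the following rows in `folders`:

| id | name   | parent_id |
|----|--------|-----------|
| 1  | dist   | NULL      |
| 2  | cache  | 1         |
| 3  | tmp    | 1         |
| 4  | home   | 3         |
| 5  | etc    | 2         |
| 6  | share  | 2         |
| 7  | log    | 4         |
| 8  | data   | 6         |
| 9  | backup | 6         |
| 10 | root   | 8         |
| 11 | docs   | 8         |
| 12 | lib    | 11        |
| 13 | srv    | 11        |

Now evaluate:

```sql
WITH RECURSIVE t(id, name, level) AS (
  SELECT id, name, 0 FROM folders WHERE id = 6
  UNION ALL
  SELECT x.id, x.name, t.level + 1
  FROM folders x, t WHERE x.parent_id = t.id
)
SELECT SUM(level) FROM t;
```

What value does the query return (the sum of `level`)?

Base: id=6 (share) at level 0.
Iteration 1: rows with parent_id in {6} -> data (id 8, level 1), backup (id 9, level 1).
Iteration 2: rows with parent_id in {8,9} -> root (id 10, level 2), docs (id 11, level 2).
Iteration 3: rows with parent_id in {10,11} -> lib (id 12, level 3), srv (id 13, level 3).
Iteration 4: no rows with parent_id in {12,13}; recursion stops.
SUM(level) = 0 + 1 + 1 + 2 + 2 + 3 + 3 = 12.

12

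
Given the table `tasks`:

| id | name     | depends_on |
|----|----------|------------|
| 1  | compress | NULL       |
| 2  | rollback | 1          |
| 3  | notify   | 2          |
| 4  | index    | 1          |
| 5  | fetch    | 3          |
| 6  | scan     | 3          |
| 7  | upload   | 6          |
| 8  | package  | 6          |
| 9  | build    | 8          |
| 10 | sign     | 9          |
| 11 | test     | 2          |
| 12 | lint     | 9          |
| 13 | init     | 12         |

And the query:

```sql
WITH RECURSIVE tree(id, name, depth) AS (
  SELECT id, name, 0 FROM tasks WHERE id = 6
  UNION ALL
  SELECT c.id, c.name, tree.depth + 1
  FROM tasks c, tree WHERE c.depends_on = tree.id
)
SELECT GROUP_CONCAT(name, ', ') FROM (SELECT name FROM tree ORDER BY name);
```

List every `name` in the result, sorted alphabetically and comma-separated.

Base: id=6 (scan) at depth 0.
Iteration 1: rows with depends_on in {6} -> upload (id 7, depth 1), package (id 8, depth 1).
Iteration 2: rows with depends_on in {7,8} -> build (id 9, depth 2).
Iteration 3: rows with depends_on in {9} -> sign (id 10, depth 3), lint (id 12, depth 3).
Iteration 4: rows with depends_on in {10,12} -> init (id 13, depth 4).
Iteration 5: no rows with depends_on in {13}; recursion stops.

build, init, lint, package, scan, sign, upload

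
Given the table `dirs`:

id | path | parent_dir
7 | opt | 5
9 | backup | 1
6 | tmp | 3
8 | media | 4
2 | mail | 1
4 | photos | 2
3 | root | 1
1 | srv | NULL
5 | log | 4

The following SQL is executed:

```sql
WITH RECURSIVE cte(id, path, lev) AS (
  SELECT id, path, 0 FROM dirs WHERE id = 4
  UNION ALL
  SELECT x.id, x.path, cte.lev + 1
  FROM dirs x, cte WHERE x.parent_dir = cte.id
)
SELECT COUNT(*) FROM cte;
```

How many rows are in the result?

4

Base: id=4 (photos) at lev 0.
Iteration 1: rows with parent_dir in {4} -> log (id 5, lev 1), media (id 8, lev 1).
Iteration 2: rows with parent_dir in {5,8} -> opt (id 7, lev 2).
Iteration 3: no rows with parent_dir in {7}; recursion stops.
Total rows emitted: 4.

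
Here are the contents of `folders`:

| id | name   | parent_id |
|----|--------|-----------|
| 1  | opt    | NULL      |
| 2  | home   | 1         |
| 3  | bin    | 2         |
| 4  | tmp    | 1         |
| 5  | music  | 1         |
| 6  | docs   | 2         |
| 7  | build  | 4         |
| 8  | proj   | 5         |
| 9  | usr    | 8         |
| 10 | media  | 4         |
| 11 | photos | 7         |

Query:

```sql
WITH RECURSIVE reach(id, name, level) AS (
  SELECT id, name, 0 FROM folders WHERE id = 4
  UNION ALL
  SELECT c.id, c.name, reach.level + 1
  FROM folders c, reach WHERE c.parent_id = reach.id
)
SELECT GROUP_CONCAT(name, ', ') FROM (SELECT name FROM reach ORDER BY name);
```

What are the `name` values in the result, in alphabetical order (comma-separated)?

Base: id=4 (tmp) at level 0.
Iteration 1: rows with parent_id in {4} -> build (id 7, level 1), media (id 10, level 1).
Iteration 2: rows with parent_id in {7,10} -> photos (id 11, level 2).
Iteration 3: no rows with parent_id in {11}; recursion stops.

build, media, photos, tmp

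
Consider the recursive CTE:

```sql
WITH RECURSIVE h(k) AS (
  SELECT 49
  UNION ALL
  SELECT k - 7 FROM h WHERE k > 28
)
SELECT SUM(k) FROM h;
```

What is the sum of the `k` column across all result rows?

Base: k=49.
Iteration 1: 49 > 28 holds -> k = 49 - 7 = 42.
Iteration 2: 42 > 28 holds -> k = 42 - 7 = 35.
Iteration 3: 35 > 28 holds -> k = 35 - 7 = 28.
Iteration 4: 28 > 28 fails; recursion stops.
SUM(k) = 49 + 42 + 35 + 28 = 154.

154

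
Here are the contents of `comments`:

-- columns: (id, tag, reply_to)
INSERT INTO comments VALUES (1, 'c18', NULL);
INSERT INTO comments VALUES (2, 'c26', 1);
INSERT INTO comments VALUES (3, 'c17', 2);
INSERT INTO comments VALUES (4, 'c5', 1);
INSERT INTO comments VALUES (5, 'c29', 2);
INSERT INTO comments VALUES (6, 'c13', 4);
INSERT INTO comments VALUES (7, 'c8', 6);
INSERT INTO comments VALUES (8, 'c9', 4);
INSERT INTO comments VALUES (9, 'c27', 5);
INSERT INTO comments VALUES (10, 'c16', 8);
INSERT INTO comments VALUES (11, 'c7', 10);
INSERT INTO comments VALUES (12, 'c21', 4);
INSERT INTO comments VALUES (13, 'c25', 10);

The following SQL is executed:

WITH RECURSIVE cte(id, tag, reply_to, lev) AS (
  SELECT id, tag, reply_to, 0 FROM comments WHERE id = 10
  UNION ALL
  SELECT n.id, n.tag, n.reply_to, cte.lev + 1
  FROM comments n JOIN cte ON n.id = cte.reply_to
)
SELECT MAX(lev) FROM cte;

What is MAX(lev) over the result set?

3

Base: id=10 (c16), reply_to=8, lev 0.
Iteration 1: join on id=8 -> c9 (id 8, reply_to=4, lev 1).
Iteration 2: join on id=4 -> c5 (id 4, reply_to=1, lev 2).
Iteration 3: join on id=1 -> c18 (id 1, reply_to=NULL, lev 3).
Iteration 4: reply_to is NULL; no match; recursion stops.
lev values: 0, 1, 2, 3; the maximum is 3.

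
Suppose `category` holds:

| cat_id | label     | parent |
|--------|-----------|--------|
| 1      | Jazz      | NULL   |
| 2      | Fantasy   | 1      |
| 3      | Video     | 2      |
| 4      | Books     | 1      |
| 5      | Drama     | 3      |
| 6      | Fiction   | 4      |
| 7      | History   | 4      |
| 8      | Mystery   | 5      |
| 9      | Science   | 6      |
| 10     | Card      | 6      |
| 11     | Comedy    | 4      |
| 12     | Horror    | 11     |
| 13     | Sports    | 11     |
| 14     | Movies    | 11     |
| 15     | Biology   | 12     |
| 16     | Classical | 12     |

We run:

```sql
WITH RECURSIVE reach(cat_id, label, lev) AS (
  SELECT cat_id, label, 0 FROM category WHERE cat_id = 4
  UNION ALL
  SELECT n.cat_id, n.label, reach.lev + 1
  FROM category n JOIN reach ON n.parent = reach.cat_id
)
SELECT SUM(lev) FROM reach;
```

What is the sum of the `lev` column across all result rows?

Base: cat_id=4 (Books) at lev 0.
Iteration 1: rows with parent in {4} -> Fiction (id 6, lev 1), History (id 7, lev 1), Comedy (id 11, lev 1).
Iteration 2: rows with parent in {6,7,11} -> Science (id 9, lev 2), Card (id 10, lev 2), Horror (id 12, lev 2), Sports (id 13, lev 2), Movies (id 14, lev 2).
Iteration 3: rows with parent in {9,10,12,13,14} -> Biology (id 15, lev 3), Classical (id 16, lev 3).
Iteration 4: no rows with parent in {15,16}; recursion stops.
SUM(lev) = 0 + 1 + 1 + 1 + 2 + 2 + 2 + 2 + 2 + 3 + 3 = 19.

19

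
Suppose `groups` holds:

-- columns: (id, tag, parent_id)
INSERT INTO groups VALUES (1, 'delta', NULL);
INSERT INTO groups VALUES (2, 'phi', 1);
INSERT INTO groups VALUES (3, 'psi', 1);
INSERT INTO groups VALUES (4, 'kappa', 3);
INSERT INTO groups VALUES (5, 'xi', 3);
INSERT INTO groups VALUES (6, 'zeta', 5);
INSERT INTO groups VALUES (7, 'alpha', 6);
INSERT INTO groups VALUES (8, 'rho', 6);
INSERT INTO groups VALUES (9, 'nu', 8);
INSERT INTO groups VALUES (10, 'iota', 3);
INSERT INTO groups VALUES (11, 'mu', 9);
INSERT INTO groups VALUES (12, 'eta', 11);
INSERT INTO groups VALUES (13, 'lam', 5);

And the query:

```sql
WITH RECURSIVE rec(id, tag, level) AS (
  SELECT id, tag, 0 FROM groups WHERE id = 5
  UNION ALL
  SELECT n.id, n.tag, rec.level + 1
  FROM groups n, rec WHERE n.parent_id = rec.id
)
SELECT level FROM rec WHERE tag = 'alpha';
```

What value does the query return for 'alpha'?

Base: id=5 (xi) at level 0.
Iteration 1: rows with parent_id in {5} -> zeta (id 6, level 1), lam (id 13, level 1).
Iteration 2: rows with parent_id in {6,13} -> alpha (id 7, level 2), rho (id 8, level 2).
Iteration 3: rows with parent_id in {7,8} -> nu (id 9, level 3).
Iteration 4: rows with parent_id in {9} -> mu (id 11, level 4).
Iteration 5: rows with parent_id in {11} -> eta (id 12, level 5).
Iteration 6: no rows with parent_id in {12}; recursion stops.

2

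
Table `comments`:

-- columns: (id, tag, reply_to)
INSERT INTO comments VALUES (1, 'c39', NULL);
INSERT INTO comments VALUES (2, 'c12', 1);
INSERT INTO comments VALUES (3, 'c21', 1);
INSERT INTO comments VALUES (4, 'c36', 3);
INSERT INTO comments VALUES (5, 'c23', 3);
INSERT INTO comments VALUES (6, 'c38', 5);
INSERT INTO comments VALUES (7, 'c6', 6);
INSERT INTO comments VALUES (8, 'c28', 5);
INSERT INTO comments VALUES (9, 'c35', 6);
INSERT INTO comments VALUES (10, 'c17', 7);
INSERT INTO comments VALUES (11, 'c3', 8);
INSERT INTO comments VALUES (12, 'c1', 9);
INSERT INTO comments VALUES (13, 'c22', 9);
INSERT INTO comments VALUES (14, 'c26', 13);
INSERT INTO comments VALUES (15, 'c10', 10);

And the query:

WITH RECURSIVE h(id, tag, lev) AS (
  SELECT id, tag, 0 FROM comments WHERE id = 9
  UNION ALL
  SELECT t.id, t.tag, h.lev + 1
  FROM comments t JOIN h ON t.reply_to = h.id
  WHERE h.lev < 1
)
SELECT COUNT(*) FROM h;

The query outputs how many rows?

Base: id=9 (c35) at lev 0.
Iteration 1: rows with reply_to in {9} -> c1 (id 12, lev 1), c22 (id 13, lev 1).
Iteration 2: lev < 1 fails for all current rows; recursion stops.
Total rows emitted: 3.

3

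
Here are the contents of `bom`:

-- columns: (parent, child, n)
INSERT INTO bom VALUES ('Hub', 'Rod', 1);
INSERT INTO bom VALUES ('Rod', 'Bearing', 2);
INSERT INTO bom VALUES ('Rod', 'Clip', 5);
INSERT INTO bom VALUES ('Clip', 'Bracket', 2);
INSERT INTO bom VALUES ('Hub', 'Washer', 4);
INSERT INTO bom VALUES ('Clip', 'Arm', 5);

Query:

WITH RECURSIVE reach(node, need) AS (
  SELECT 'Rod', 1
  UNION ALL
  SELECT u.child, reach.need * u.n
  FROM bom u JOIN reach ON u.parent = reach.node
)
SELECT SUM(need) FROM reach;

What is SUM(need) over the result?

Base: (Rod, need=1).
Iteration 1: components of {Rod} -> Bearing = 1*2 = 2, Clip = 1*5 = 5.
Iteration 2: components of {Bearing,Clip} -> Arm = 5*5 = 25, Bracket = 5*2 = 10.
Iteration 3: no further components; recursion stops.
SUM(need) = 1 + 2 + 5 + 10 + 25 = 43.

43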